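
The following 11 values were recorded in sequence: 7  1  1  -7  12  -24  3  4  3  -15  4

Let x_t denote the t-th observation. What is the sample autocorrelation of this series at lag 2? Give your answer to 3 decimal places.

Mean x̄ = (7 + 1 + 1 − 7 + 12 − 24 + 3 + 4 + 3 − 15 + 4)/11 = -1.0000
Numerator Σ_{t=1}^{9}(x_t−x̄)(x_{t+2}−x̄) = 71.0000
Denominator Σ(x_t−x̄)² = 1084.0000
r_2 = 71.0000 / 1084.0000 = 0.065

0.065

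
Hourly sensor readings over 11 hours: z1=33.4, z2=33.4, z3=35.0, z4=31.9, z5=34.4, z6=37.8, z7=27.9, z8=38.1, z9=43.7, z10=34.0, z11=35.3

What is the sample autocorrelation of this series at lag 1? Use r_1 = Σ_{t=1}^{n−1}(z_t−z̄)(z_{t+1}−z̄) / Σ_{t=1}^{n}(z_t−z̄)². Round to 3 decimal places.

-0.133

Mean z̄ = (33.4 + 33.4 + 35.0 + 31.9 + 34.4 + 37.8 + 27.9 + 38.1 + 43.7 + 34.0 + 35.3)/11 = 34.9909
Numerator Σ_{t=1}^{10}(z_t−z̄)(z_{t+1}−z̄) = -21.1692
Denominator Σ(z_t−z̄)² = 159.7291
r_1 = -21.1692 / 159.7291 = -0.133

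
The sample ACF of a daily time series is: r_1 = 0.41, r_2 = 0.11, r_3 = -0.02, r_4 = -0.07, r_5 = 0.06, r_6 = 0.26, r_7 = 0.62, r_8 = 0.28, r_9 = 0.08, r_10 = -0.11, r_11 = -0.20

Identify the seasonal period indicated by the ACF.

7

The largest autocorrelation is r_7 = 0.62; the remaining lags stay at or below 0.41. The elevated value at lag 1 (0.41), dropping to 0.11 at lag 2, reflects decaying short-term dependence rather than seasonality.
The dominant spike at lag 7 indicates a seasonal period of 7.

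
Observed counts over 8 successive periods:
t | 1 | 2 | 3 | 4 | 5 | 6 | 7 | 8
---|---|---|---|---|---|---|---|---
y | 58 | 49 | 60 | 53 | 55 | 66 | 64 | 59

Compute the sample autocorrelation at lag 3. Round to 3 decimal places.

0.045

Mean ȳ = (58 + 49 + 60 + 53 + 55 + 66 + 64 + 59)/8 = 58.0000
Deviations from mean: 0.0000, -9.0000, 2.0000, -5.0000, -3.0000, 8.0000, 6.0000, 1.0000
Σ(y_t−ȳ)(y_{t+3}−ȳ) = (0.0000) + (27.0000) + (16.0000) + (-30.0000) + (-3.0000) = 10.0000
Denominator Σ(y_t−ȳ)² = 220.0000
r_3 = 10.0000 / 220.0000 = 0.045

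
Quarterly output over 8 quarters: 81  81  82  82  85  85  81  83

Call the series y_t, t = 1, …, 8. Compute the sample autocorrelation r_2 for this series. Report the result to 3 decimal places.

Mean ȳ = (81 + 81 + 82 + 82 + 85 + 85 + 81 + 83)/8 = 82.5000
Deviations from mean: -1.5000, -1.5000, -0.5000, -0.5000, 2.5000, 2.5000, -1.5000, 0.5000
Σ(y_t−ȳ)(y_{t+2}−ȳ) = (0.7500) + (0.7500) + (-1.2500) + (-1.2500) + (-3.7500) + (1.2500) = -3.5000
Denominator Σ(y_t−ȳ)² = 20.0000
r_2 = -3.5000 / 20.0000 = -0.175

-0.175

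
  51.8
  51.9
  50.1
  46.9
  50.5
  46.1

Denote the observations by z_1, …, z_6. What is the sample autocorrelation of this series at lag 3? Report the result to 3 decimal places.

-0.183

Mean z̄ = (51.8 + 51.9 + 50.1 + 46.9 + 50.5 + 46.1)/6 = 49.5500
Deviations from mean: 2.2500, 2.3500, 0.5500, -2.6500, 0.9500, -3.4500
Σ(z_t−z̄)(z_{t+3}−z̄) = (-5.9625) + (2.2325) + (-1.8975) = -5.6275
Denominator Σ(z_t−z̄)² = 30.7150
r_3 = -5.6275 / 30.7150 = -0.183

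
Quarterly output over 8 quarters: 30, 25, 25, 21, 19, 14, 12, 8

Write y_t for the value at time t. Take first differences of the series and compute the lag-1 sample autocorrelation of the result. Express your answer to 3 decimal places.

First differences Δy: -5, 0, -4, -2, -5, -2, -4
Mean of differences = -3.1429
Numerator Σ(Δy_t−Δȳ)(Δy_{t+1}−Δȳ) = -14.7347
Denominator Σ(Δy_t−Δȳ)² = 20.8571
r_1(Δy) = -14.7347 / 20.8571 = -0.706

-0.706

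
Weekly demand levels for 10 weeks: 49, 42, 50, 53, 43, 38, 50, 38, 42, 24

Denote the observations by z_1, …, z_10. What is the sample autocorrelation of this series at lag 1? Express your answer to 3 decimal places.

0.019

Mean z̄ = (49 + 42 + 50 + 53 + 43 + 38 + 50 + 38 + 42 + 24)/10 = 42.9000
Numerator Σ_{t=1}^{9}(z_t−z̄)(z_{t+1}−z̄) = 12.1900
Denominator Σ(z_t−z̄)² = 646.9000
r_1 = 12.1900 / 646.9000 = 0.019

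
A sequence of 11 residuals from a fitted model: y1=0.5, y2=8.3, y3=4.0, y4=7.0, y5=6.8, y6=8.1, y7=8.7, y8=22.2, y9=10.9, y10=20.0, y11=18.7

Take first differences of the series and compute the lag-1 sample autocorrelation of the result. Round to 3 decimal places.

-0.731

First differences Δy: 7.8, -4.3, 3.0, -0.2, 1.3, 0.6, 13.5, -11.3, 9.1, -1.3
Mean of differences = 1.8200
Numerator Σ(Δy_t−Δȳ)(Δy_{t+1}−Δȳ) = -330.2364
Denominator Σ(Δy_t−Δȳ)² = 451.7360
r_1(Δy) = -330.2364 / 451.7360 = -0.731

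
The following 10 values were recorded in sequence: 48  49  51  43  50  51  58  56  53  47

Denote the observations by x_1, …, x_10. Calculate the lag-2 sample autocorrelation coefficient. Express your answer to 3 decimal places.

Mean x̄ = (48 + 49 + 51 + 43 + 50 + 51 + 58 + 56 + 53 + 47)/10 = 50.6000
Numerator Σ_{t=1}^{8}(x_t−x̄)(x_{t+2}−x̄) = 3.8800
Denominator Σ(x_t−x̄)² = 170.4000
r_2 = 3.8800 / 170.4000 = 0.023

0.023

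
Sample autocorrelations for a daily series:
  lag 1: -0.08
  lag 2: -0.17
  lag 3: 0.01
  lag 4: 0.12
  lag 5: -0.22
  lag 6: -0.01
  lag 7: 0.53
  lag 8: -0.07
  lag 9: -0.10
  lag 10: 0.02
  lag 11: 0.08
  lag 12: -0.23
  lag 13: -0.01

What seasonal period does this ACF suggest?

7

The largest autocorrelation is r_7 = 0.53; the remaining lags stay at or below 0.12.
The dominant spike at lag 7 indicates a seasonal period of 7.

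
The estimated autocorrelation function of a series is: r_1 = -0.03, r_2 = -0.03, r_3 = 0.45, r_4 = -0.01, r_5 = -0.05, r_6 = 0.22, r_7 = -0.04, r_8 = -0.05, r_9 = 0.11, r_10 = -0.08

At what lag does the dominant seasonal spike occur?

The largest autocorrelation is r_3 = 0.45, with a weaker echo at lag 6 (0.22); the remaining lags stay at or below 0.11.
The dominant spike at lag 3 indicates a seasonal period of 3.

3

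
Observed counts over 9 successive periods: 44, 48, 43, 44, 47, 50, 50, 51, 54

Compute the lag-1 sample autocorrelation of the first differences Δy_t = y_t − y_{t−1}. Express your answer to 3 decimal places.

-0.266

First differences Δy: 4, -5, 1, 3, 3, 0, 1, 3
Mean of differences = 1.2500
Numerator Σ(Δy_t−Δȳ)(Δy_{t+1}−Δȳ) = -15.3125
Denominator Σ(Δy_t−Δȳ)² = 57.5000
r_1(Δy) = -15.3125 / 57.5000 = -0.266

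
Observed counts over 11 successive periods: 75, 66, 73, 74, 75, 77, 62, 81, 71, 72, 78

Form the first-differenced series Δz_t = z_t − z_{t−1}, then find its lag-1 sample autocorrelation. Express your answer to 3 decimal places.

First differences Δz: -9, 7, 1, 1, 2, -15, 19, -10, 1, 6
Mean of differences = 0.3000
Numerator Σ(Δz_t−Δz̄)(Δz_{t+1}−Δz̄) = -563.8900
Denominator Σ(Δz_t−Δz̄)² = 858.1000
r_1(Δz) = -563.8900 / 858.1000 = -0.657

-0.657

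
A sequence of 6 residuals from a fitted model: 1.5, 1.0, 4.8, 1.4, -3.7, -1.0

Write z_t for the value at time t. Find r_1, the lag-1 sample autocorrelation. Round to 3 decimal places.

0.218

Mean z̄ = (1.5 + 1.0 + 4.8 + 1.4 − 3.7 − 1.0)/6 = 0.6667
Numerator Σ_{t=1}^{5}(z_t−z̄)(z_{t+1}−z̄) = 8.7622
Denominator Σ(z_t−z̄)² = 40.2733
r_1 = 8.7622 / 40.2733 = 0.218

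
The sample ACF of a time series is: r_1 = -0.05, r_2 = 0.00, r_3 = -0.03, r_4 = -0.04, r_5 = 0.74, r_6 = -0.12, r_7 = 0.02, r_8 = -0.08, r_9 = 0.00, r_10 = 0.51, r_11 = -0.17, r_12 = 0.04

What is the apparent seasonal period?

5

The largest autocorrelation is r_5 = 0.74, with a weaker echo at lag 10 (0.51); the remaining lags stay at or below 0.04.
The dominant spike at lag 5 indicates a seasonal period of 5.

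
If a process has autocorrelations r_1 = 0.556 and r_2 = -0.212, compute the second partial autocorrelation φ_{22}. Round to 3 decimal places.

-0.754

φ_{22} = (r_2 − r_1²) / (1 − r_1²)
r_1² = (0.556)² = 0.309136
Numerator = -0.212 − 0.3091 = -0.5211; denominator = 1 − 0.3091 = 0.6909
φ_{22} = -0.5211 / 0.6909 = -0.754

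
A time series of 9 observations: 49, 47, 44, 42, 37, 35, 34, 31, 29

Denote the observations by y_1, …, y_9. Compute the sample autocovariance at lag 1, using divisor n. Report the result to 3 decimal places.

Mean ȳ = (49 + 47 + 44 + 42 + 37 + 35 + 34 + 31 + 29)/9 = 38.6667
Σ_{t=1}^{8}(y_t−ȳ)(y_{t+1}−ȳ) = 275.8889
γ_1 = 275.8889 / 9 = 30.654

30.654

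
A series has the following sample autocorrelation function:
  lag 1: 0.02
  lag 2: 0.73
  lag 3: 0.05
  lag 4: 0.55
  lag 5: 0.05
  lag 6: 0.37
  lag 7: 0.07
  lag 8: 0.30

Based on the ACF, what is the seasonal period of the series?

The largest autocorrelation is r_2 = 0.73, with weaker echoes at lags 4 (0.55), 6 (0.37) and 8 (0.30); the remaining lags stay at or below 0.07.
The dominant spike at lag 2 indicates a seasonal period of 2.

2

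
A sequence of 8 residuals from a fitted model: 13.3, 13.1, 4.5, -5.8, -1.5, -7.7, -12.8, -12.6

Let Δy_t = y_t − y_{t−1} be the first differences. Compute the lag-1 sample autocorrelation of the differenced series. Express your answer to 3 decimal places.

First differences Δy: -0.2, -8.6, -10.3, 4.3, -6.2, -5.1, 0.2
Mean of differences = -3.7000
Numerator Σ(Δy_t−Δȳ)(Δy_{t+1}−Δȳ) = -59.5700
Denominator Σ(Δy_t−Δȳ)² = 167.2400
r_1(Δy) = -59.5700 / 167.2400 = -0.356

-0.356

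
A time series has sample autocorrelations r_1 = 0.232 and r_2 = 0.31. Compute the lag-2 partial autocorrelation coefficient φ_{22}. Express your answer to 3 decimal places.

φ_{22} = (r_2 − r_1²) / (1 − r_1²)
r_1² = (0.232)² = 0.053824
Numerator = 0.31 − 0.0538 = 0.2562; denominator = 1 − 0.0538 = 0.9462
φ_{22} = 0.2562 / 0.9462 = 0.271

0.271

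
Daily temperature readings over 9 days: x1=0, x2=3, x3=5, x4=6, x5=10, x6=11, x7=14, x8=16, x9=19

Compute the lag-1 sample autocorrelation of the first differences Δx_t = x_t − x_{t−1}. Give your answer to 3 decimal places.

-0.700

First differences Δx: 3, 2, 1, 4, 1, 3, 2, 3
Mean of differences = 2.3750
Numerator Σ(Δx_t−Δx̄)(Δx_{t+1}−Δx̄) = -5.5156
Denominator Σ(Δx_t−Δx̄)² = 7.8750
r_1(Δx) = -5.5156 / 7.8750 = -0.700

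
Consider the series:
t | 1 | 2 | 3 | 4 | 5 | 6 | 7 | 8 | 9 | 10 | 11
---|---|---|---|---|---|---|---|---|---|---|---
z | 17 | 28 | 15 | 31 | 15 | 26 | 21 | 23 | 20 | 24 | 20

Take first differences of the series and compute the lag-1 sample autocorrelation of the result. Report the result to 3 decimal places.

-0.888

First differences Δz: 11, -13, 16, -16, 11, -5, 2, -3, 4, -4
Mean of differences = 0.3000
Numerator Σ(Δz_t−Δz̄)(Δz_{t+1}−Δz̄) = -880.8900
Denominator Σ(Δz_t−Δz̄)² = 992.1000
r_1(Δz) = -880.8900 / 992.1000 = -0.888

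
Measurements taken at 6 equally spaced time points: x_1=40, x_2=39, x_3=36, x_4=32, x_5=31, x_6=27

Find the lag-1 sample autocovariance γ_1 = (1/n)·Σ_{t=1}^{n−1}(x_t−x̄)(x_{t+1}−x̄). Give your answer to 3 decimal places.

Mean x̄ = (40 + 39 + 36 + 32 + 31 + 27)/6 = 34.1667
Deviations: 5.8333, 4.8333, 1.8333, -2.1667, -3.1667, -7.1667
Σ_{t=1}^{5}(x_t−x̄)(x_{t+1}−x̄) = 62.6389
γ_1 = 62.6389 / 6 = 10.440

10.440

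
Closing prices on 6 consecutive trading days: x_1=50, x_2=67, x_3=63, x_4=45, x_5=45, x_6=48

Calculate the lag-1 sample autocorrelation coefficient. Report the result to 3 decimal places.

Mean x̄ = (50 + 67 + 63 + 45 + 45 + 48)/6 = 53.0000
Deviations from mean: -3.0000, 14.0000, 10.0000, -8.0000, -8.0000, -5.0000
Numerator Σ_{t=1}^{5}(x_t−x̄)(x_{t+1}−x̄) = 122.0000
Denominator Σ(x_t−x̄)² = 458.0000
r_1 = 122.0000 / 458.0000 = 0.266

0.266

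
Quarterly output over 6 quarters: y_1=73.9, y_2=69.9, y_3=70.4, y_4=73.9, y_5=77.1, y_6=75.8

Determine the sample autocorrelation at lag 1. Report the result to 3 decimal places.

Mean ȳ = (73.9 + 69.9 + 70.4 + 73.9 + 77.1 + 75.8)/6 = 73.5000
Deviations from mean: 0.4000, -3.6000, -3.1000, 0.4000, 3.6000, 2.3000
Numerator Σ_{t=1}^{5}(y_t−ȳ)(y_{t+1}−ȳ) = 18.2000
Denominator Σ(y_t−ȳ)² = 41.1400
r_1 = 18.2000 / 41.1400 = 0.442

0.442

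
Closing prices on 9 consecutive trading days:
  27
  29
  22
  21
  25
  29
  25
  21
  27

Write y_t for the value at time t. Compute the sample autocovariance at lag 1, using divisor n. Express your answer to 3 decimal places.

0.036

Mean ȳ = (27 + 29 + 22 + 21 + 25 + 29 + 25 + 21 + 27)/9 = 25.1111
Σ_{t=1}^{8}(y_t−ȳ)(y_{t+1}−ȳ) = 0.3210
γ_1 = 0.3210 / 9 = 0.036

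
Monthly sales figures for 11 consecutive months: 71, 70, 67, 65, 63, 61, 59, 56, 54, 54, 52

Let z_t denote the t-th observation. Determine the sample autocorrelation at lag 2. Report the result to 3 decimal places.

Mean z̄ = (71 + 70 + 67 + 65 + 63 + 61 + 59 + 56 + 54 + 54 + 52)/11 = 61.0909
Numerator Σ_{t=1}^{9}(z_t−z̄)(z_{t+2}−z̄) = 216.1653
Denominator Σ(z_t−z̄)² = 444.9091
r_2 = 216.1653 / 444.9091 = 0.486

0.486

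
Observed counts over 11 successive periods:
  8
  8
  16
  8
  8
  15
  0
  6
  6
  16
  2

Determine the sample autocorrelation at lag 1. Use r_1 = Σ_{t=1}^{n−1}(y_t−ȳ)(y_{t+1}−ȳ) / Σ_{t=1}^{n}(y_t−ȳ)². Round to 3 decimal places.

-0.372

Mean ȳ = (8 + 8 + 16 + 8 + 8 + 15 + 0 + 6 + 6 + 16 + 2)/11 = 8.4545
Numerator Σ_{t=1}^{10}(y_t−ȳ)(y_{t+1}−ȳ) = -105.2066
Denominator Σ(y_t−ȳ)² = 282.7273
r_1 = -105.2066 / 282.7273 = -0.372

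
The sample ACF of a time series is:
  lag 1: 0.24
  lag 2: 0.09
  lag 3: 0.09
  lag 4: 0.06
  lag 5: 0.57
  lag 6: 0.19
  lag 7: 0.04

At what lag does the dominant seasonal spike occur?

5

The largest autocorrelation is r_5 = 0.57; the remaining lags stay at or below 0.24. The elevated value at lag 1 (0.24), dropping to 0.09 at lag 2, reflects decaying short-term dependence rather than seasonality.
The dominant spike at lag 5 indicates a seasonal period of 5.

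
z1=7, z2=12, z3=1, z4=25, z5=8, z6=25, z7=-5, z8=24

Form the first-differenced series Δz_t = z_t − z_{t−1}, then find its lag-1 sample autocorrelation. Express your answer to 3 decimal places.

First differences Δz: 5, -11, 24, -17, 17, -30, 29
Mean of differences = 2.4286
Numerator Σ(Δz_t−Δz̄)(Δz_{t+1}−Δz̄) = -2360.6122
Denominator Σ(Δz_t−Δz̄)² = 2999.7143
r_1(Δz) = -2360.6122 / 2999.7143 = -0.787

-0.787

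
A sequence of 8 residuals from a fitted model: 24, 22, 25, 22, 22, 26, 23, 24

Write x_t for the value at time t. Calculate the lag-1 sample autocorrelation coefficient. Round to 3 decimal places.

-0.516

Mean x̄ = (24 + 22 + 25 + 22 + 22 + 26 + 23 + 24)/8 = 23.5000
Σ(x_t−x̄)(x_{t+1}−x̄) = (-0.7500) + (-2.2500) + (-2.2500) + (2.2500) + (-3.7500) + (-1.2500) + (-0.2500) = -8.2500
Denominator Σ(x_t−x̄)² = 16.0000
r_1 = -8.2500 / 16.0000 = -0.516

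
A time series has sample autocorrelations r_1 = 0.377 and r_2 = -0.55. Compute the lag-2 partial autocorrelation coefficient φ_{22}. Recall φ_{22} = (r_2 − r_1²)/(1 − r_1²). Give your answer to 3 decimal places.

φ_{22} = (r_2 − r_1²) / (1 − r_1²)
r_1² = (0.377)² = 0.142129
Numerator = -0.55 − 0.1421 = -0.6921; denominator = 1 − 0.1421 = 0.8579
φ_{22} = -0.6921 / 0.8579 = -0.807

-0.807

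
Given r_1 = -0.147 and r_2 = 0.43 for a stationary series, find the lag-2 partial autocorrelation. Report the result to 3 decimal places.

0.417

φ_{22} = (r_2 − r_1²) / (1 − r_1²)
r_1² = (-0.147)² = 0.021609
Numerator = 0.43 − 0.0216 = 0.4084; denominator = 1 − 0.0216 = 0.9784
φ_{22} = 0.4084 / 0.9784 = 0.417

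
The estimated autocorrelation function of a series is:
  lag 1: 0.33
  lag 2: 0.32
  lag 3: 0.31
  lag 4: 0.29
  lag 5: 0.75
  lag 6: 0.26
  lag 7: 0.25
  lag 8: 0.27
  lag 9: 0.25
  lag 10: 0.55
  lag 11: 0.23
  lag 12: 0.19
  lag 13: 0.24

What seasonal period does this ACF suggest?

5

The largest autocorrelation is r_5 = 0.75, with a weaker echo at lag 10 (0.55); the remaining lags stay at or below 0.33. The elevated value at lag 1 (0.33), dropping to 0.32 at lag 2, reflects decaying short-term dependence rather than seasonality.
The dominant spike at lag 5 indicates a seasonal period of 5.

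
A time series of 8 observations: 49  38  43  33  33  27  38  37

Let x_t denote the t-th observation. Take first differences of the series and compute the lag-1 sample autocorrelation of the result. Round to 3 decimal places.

First differences Δx: -11, 5, -10, 0, -6, 11, -1
Mean of differences = -1.7143
Numerator Σ(Δx_t−Δx̄)(Δx_{t+1}−Δx̄) = -184.9388
Denominator Σ(Δx_t−Δx̄)² = 383.4286
r_1(Δx) = -184.9388 / 383.4286 = -0.482

-0.482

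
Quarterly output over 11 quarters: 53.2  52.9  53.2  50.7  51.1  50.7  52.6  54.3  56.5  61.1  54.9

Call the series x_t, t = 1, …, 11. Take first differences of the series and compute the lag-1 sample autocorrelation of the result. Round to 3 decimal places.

First differences Δx: -0.3, 0.3, -2.5, 0.4, -0.4, 1.9, 1.7, 2.2, 4.6, -6.2
Mean of differences = 0.1700
Numerator Σ(Δx_t−Δx̄)(Δx_{t+1}−Δx̄) = -15.6129
Denominator Σ(Δx_t−Δx̄)² = 77.4010
r_1(Δx) = -15.6129 / 77.4010 = -0.202

-0.202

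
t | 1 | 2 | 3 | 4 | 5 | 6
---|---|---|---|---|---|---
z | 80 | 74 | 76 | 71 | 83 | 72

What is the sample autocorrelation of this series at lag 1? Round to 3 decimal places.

Mean z̄ = (80 + 74 + 76 + 71 + 83 + 72)/6 = 76.0000
Deviations from mean: 4.0000, -2.0000, 0.0000, -5.0000, 7.0000, -4.0000
Numerator Σ_{t=1}^{5}(z_t−z̄)(z_{t+1}−z̄) = -71.0000
Denominator Σ(z_t−z̄)² = 110.0000
r_1 = -71.0000 / 110.0000 = -0.645

-0.645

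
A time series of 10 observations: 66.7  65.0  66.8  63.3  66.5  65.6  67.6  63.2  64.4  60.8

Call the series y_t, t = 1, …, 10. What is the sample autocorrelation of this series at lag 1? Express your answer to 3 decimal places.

-0.106

Mean ȳ = (66.7 + 65.0 + 66.8 + 63.3 + 66.5 + 65.6 + 67.6 + 63.2 + 64.4 + 60.8)/10 = 64.9900
Numerator Σ_{t=1}^{9}(y_t−ȳ)(y_{t+1}−ȳ) = -4.2061
Denominator Σ(y_t−ȳ)² = 39.6290
r_1 = -4.2061 / 39.6290 = -0.106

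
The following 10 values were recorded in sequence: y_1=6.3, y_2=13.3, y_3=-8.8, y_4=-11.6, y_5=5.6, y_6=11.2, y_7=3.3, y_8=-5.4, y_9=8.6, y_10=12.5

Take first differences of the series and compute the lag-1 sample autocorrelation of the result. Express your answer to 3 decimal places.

First differences Δy: 7.0, -22.1, -2.8, 17.2, 5.6, -7.9, -8.7, 14.0, 3.9
Mean of differences = 0.6889
Numerator Σ(Δy_t−Δȳ)(Δy_{t+1}−Δȳ) = -84.6068
Denominator Σ(Δy_t−Δȳ)² = 1217.4889
r_1(Δy) = -84.6068 / 1217.4889 = -0.069

-0.069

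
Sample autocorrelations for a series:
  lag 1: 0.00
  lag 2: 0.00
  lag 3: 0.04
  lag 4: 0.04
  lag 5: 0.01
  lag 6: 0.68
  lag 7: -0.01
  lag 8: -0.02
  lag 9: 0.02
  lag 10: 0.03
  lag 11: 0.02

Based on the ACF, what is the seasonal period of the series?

The largest autocorrelation is r_6 = 0.68; the remaining lags stay at or below 0.04.
The dominant spike at lag 6 indicates a seasonal period of 6.

6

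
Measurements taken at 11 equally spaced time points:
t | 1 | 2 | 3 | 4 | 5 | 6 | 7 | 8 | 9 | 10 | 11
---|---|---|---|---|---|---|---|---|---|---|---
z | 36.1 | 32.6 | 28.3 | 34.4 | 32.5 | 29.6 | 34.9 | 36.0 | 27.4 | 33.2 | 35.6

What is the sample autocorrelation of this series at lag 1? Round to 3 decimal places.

Mean z̄ = (36.1 + 32.6 + 28.3 + 34.4 + 32.5 + 29.6 + 34.9 + 36.0 + 27.4 + 33.2 + 35.6)/11 = 32.7818
Numerator Σ_{t=1}^{10}(z_t−z̄)(z_{t+1}−z̄) = -24.9149
Denominator Σ(z_t−z̄)² = 95.8764
r_1 = -24.9149 / 95.8764 = -0.260

-0.260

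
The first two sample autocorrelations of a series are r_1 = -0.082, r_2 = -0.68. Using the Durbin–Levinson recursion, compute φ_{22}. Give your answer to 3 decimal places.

φ_{22} = (r_2 − r_1²) / (1 − r_1²)
r_1² = (-0.082)² = 0.006724
Numerator = -0.68 − 0.0067 = -0.6867; denominator = 1 − 0.0067 = 0.9933
φ_{22} = -0.6867 / 0.9933 = -0.691

-0.691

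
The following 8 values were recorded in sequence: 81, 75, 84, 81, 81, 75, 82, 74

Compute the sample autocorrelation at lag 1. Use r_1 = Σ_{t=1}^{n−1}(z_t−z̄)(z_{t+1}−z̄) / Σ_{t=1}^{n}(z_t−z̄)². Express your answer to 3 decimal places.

Mean z̄ = (81 + 75 + 84 + 81 + 81 + 75 + 82 + 74)/8 = 79.1250
Σ(z_t−z̄)(z_{t+1}−z̄) = (-7.7344) + (-20.1094) + (9.1406) + (3.5156) + (-7.7344) + (-11.8594) + (-14.7344) = -49.5156
Denominator Σ(z_t−z̄)² = 102.8750
r_1 = -49.5156 / 102.8750 = -0.481

-0.481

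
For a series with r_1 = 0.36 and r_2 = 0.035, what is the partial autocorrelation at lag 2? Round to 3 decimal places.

-0.109

φ_{22} = (r_2 − r_1²) / (1 − r_1²)
r_1² = (0.36)² = 0.1296
Numerator = 0.035 − 0.1296 = -0.0946; denominator = 1 − 0.1296 = 0.8704
φ_{22} = -0.0946 / 0.8704 = -0.109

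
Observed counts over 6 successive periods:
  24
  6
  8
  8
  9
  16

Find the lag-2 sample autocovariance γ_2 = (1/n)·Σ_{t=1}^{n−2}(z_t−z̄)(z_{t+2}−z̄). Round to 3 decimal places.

Mean z̄ = (24 + 6 + 8 + 8 + 9 + 16)/6 = 11.8333
Deviations: 12.1667, -5.8333, -3.8333, -3.8333, -2.8333, 4.1667
Σ_{t=1}^{4}(z_t−z̄)(z_{t+2}−z̄) = -29.3889
γ_2 = -29.3889 / 6 = -4.898

-4.898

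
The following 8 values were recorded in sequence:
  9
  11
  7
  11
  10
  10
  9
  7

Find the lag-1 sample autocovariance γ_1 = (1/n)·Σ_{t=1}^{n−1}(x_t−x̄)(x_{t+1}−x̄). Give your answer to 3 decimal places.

-0.758

Mean x̄ = (9 + 11 + 7 + 11 + 10 + 10 + 9 + 7)/8 = 9.2500
Σ_{t=1}^{7}(x_t−x̄)(x_{t+1}−x̄) = -6.0625
γ_1 = -6.0625 / 8 = -0.758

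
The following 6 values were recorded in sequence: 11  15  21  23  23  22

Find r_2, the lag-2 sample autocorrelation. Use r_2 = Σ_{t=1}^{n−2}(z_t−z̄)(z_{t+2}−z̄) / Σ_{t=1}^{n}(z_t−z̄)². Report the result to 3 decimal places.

-0.105

Mean z̄ = (11 + 15 + 21 + 23 + 23 + 22)/6 = 19.1667
Deviations from mean: -8.1667, -4.1667, 1.8333, 3.8333, 3.8333, 2.8333
Numerator Σ_{t=1}^{4}(z_t−z̄)(z_{t+2}−z̄) = -13.0556
Denominator Σ(z_t−z̄)² = 124.8333
r_2 = -13.0556 / 124.8333 = -0.105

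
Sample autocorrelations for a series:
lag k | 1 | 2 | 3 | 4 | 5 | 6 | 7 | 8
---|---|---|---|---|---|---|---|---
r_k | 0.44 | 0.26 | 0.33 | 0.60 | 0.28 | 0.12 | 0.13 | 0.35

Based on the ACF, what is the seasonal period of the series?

The largest autocorrelation is r_4 = 0.60; the remaining lags stay at or below 0.44. The elevated value at lag 1 (0.44), dropping to 0.26 at lag 2, reflects decaying short-term dependence rather than seasonality.
The dominant spike at lag 4 indicates a seasonal period of 4.

4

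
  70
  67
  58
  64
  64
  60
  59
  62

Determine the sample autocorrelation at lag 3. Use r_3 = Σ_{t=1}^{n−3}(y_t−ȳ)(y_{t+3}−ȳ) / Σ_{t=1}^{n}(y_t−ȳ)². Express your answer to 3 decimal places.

Mean ȳ = (70 + 67 + 58 + 64 + 64 + 60 + 59 + 62)/8 = 63.0000
Deviations from mean: 7.0000, 4.0000, -5.0000, 1.0000, 1.0000, -3.0000, -4.0000, -1.0000
Σ(y_t−ȳ)(y_{t+3}−ȳ) = (7.0000) + (4.0000) + (15.0000) + (-4.0000) + (-1.0000) = 21.0000
Denominator Σ(y_t−ȳ)² = 118.0000
r_3 = 21.0000 / 118.0000 = 0.178

0.178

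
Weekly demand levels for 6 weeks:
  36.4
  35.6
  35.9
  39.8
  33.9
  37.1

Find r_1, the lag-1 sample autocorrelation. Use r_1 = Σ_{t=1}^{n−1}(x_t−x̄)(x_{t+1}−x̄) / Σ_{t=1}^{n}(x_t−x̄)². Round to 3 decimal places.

Mean x̄ = (36.4 + 35.6 + 35.9 + 39.8 + 33.9 + 37.1)/6 = 36.4500
Numerator Σ_{t=1}^{5}(x_t−x̄)(x_{t+1}−x̄) = -11.5325
Denominator Σ(x_t−x̄)² = 19.1750
r_1 = -11.5325 / 19.1750 = -0.601

-0.601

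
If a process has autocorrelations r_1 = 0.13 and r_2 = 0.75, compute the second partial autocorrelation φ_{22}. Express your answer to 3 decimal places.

φ_{22} = (r_2 − r_1²) / (1 − r_1²)
r_1² = (0.13)² = 0.0169
Numerator = 0.75 − 0.0169 = 0.7331; denominator = 1 − 0.0169 = 0.9831
φ_{22} = 0.7331 / 0.9831 = 0.746

0.746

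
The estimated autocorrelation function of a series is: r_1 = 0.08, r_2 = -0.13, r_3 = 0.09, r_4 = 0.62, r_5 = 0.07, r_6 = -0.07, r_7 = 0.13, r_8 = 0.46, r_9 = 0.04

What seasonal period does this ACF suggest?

The largest autocorrelation is r_4 = 0.62, with a weaker echo at lag 8 (0.46); the remaining lags stay at or below 0.13.
The dominant spike at lag 4 indicates a seasonal period of 4.

4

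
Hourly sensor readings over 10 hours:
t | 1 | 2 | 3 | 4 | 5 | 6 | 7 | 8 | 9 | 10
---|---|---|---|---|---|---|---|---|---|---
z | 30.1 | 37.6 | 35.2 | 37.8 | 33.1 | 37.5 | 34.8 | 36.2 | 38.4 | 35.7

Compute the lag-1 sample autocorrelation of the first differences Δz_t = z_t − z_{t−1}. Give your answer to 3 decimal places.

-0.597

First differences Δz: 7.5, -2.4, 2.6, -4.7, 4.4, -2.7, 1.4, 2.2, -2.7
Mean of differences = 0.6222
Numerator Σ(Δz_t−Δz̄)(Δz_{t+1}−Δz̄) = -76.5449
Denominator Σ(Δz_t−Δz̄)² = 128.1156
r_1(Δz) = -76.5449 / 128.1156 = -0.597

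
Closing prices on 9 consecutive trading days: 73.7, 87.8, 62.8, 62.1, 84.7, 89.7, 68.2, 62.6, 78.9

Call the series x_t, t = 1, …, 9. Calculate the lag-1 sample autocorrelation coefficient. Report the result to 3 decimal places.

Mean x̄ = (73.7 + 87.8 + 62.8 + 62.1 + 84.7 + 89.7 + 68.2 + 62.6 + 78.9)/9 = 74.5000
Numerator Σ_{t=1}^{8}(x_t−x̄)(x_{t+1}−x̄) = -65.7600
Denominator Σ(x_t−x̄)² = 1003.9200
r_1 = -65.7600 / 1003.9200 = -0.066

-0.066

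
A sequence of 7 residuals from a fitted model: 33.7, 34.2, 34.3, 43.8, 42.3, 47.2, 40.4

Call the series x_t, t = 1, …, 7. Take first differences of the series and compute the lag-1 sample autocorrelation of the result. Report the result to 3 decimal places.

First differences Δx: 0.5, 0.1, 9.5, -1.5, 4.9, -6.8
Mean of differences = 1.1167
Numerator Σ(Δx_t−Δx̄)(Δx_{t+1}−Δx̄) = -69.6836
Denominator Σ(Δx_t−Δx̄)² = 155.5283
r_1(Δx) = -69.6836 / 155.5283 = -0.448

-0.448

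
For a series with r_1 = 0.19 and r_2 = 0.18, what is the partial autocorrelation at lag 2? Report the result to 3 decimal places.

φ_{22} = (r_2 − r_1²) / (1 − r_1²)
r_1² = (0.19)² = 0.0361
Numerator = 0.18 − 0.0361 = 0.1439; denominator = 1 − 0.0361 = 0.9639
φ_{22} = 0.1439 / 0.9639 = 0.149

0.149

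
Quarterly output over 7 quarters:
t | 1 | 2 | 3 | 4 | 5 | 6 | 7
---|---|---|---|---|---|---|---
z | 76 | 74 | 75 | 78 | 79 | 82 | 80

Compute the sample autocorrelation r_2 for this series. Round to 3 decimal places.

0.086

Mean z̄ = (76 + 74 + 75 + 78 + 79 + 82 + 80)/7 = 77.7143
Deviations from mean: -1.7143, -3.7143, -2.7143, 0.2857, 1.2857, 4.2857, 2.2857
Σ(z_t−z̄)(z_{t+2}−z̄) = (4.6531) + (-1.0612) + (-3.4898) + (1.2245) + (2.9388) = 4.2653
Denominator Σ(z_t−z̄)² = 49.4286
r_2 = 4.2653 / 49.4286 = 0.086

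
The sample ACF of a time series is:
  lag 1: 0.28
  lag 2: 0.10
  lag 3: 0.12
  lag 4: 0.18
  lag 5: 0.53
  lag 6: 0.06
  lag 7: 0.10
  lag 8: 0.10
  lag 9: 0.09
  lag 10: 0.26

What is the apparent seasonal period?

The largest autocorrelation is r_5 = 0.53; the remaining lags stay at or below 0.28. The elevated value at lag 1 (0.28), dropping to 0.10 at lag 2, reflects decaying short-term dependence rather than seasonality.
The dominant spike at lag 5 indicates a seasonal period of 5.

5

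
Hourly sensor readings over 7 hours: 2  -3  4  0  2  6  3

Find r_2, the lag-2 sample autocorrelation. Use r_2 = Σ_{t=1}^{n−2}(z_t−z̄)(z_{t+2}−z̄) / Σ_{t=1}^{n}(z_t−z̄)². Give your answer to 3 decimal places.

0.040

Mean z̄ = (2 − 3 + 4 + 0 + 2 + 6 + 3)/7 = 2.0000
Deviations from mean: 0.0000, -5.0000, 2.0000, -2.0000, 0.0000, 4.0000, 1.0000
Σ(z_t−z̄)(z_{t+2}−z̄) = (0.0000) + (10.0000) + (0.0000) + (-8.0000) + (0.0000) = 2.0000
Denominator Σ(z_t−z̄)² = 50.0000
r_2 = 2.0000 / 50.0000 = 0.040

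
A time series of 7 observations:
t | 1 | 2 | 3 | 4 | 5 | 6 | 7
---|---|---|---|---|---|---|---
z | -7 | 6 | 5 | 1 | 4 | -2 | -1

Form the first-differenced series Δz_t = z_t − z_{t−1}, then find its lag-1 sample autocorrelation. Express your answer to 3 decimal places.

-0.168

First differences Δz: 13, -1, -4, 3, -6, 1
Mean of differences = 1.0000
Numerator Σ(Δz_t−Δz̄)(Δz_{t+1}−Δz̄) = -38.0000
Denominator Σ(Δz_t−Δz̄)² = 226.0000
r_1(Δz) = -38.0000 / 226.0000 = -0.168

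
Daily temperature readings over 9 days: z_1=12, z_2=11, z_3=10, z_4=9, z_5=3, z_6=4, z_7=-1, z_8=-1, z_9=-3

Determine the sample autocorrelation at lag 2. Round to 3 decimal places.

0.416

Mean z̄ = (12 + 11 + 10 + 9 + 3 + 4 − 1 − 1 − 3)/9 = 4.8889
Σ(z_t−z̄)(z_{t+2}−z̄) = (36.3457) + (25.1235) + (-9.6543) + (-3.6543) + (11.1235) + (5.2346) + (46.4568) = 110.9753
Denominator Σ(z_t−z̄)² = 266.8889
r_2 = 110.9753 / 266.8889 = 0.416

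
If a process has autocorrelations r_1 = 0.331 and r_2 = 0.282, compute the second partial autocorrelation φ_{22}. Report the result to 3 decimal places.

φ_{22} = (r_2 − r_1²) / (1 − r_1²)
r_1² = (0.331)² = 0.109561
Numerator = 0.282 − 0.1096 = 0.1724; denominator = 1 − 0.1096 = 0.8904
φ_{22} = 0.1724 / 0.8904 = 0.194

0.194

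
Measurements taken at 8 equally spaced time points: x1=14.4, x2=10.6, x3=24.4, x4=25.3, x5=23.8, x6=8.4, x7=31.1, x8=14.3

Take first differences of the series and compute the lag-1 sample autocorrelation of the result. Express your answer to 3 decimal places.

-0.603

First differences Δx: -3.8, 13.8, 0.9, -1.5, -15.4, 22.7, -16.8
Mean of differences = -0.0143
Numerator Σ(Δx_t−Δx̄)(Δx_{t+1}−Δx̄) = -748.9173
Denominator Σ(Δx_t−Δx̄)² = 1242.6286
r_1(Δx) = -748.9173 / 1242.6286 = -0.603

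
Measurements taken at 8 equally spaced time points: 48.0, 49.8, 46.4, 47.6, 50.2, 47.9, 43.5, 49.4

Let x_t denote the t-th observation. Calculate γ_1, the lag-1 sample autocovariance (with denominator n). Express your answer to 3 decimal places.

Mean x̄ = (48.0 + 49.8 + 46.4 + 47.6 + 50.2 + 47.9 + 43.5 + 49.4)/8 = 47.8500
Deviations: 0.1500, 1.9500, -1.4500, -0.2500, 2.3500, 0.0500, -4.3500, 1.5500
Σ_{t=1}^{7}(x_t−x̄)(x_{t+1}−x̄) = -9.6025
γ_1 = -9.6025 / 8 = -1.200

-1.200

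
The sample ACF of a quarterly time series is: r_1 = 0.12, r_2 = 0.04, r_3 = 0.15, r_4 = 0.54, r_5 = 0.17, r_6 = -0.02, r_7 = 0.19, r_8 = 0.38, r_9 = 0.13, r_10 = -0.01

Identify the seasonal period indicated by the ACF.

The largest autocorrelation is r_4 = 0.54, with a weaker echo at lag 8 (0.38); the remaining lags stay at or below 0.19.
The dominant spike at lag 4 indicates a seasonal period of 4.

4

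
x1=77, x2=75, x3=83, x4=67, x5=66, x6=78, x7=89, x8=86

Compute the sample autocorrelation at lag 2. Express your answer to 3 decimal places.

-0.353

Mean x̄ = (77 + 75 + 83 + 67 + 66 + 78 + 89 + 86)/8 = 77.6250
Σ(x_t−x̄)(x_{t+2}−x̄) = (-3.3594) + (27.8906) + (-62.4844) + (-3.9844) + (-132.2344) + (3.1406) = -171.0313
Denominator Σ(x_t−x̄)² = 483.8750
r_2 = -171.0313 / 483.8750 = -0.353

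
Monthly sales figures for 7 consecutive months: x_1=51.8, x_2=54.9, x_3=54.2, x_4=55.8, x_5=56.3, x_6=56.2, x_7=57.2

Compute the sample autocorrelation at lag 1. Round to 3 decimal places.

Mean x̄ = (51.8 + 54.9 + 54.2 + 55.8 + 56.3 + 56.2 + 57.2)/7 = 55.2000
Deviations from mean: -3.4000, -0.3000, -1.0000, 0.6000, 1.1000, 1.0000, 2.0000
Numerator Σ_{t=1}^{6}(x_t−x̄)(x_{t+1}−x̄) = 4.4800
Denominator Σ(x_t−x̄)² = 19.2200
r_1 = 4.4800 / 19.2200 = 0.233

0.233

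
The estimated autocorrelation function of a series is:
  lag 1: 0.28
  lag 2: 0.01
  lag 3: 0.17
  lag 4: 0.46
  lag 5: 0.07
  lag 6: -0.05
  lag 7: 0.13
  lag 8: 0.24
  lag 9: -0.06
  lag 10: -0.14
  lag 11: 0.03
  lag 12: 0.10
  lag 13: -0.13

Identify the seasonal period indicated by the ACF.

The largest autocorrelation is r_4 = 0.46; the remaining lags stay at or below 0.28. The elevated value at lag 1 (0.28), dropping to 0.01 at lag 2, reflects decaying short-term dependence rather than seasonality.
The dominant spike at lag 4 indicates a seasonal period of 4.

4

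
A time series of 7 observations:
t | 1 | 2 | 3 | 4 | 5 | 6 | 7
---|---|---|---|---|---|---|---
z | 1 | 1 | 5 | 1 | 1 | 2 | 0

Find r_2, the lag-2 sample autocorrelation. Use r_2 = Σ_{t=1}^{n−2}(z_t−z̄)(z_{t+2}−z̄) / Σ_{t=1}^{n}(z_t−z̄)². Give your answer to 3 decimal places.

Mean z̄ = (1 + 1 + 5 + 1 + 1 + 2 + 0)/7 = 1.5714
Σ(z_t−z̄)(z_{t+2}−z̄) = (-1.9592) + (0.3265) + (-1.9592) + (-0.2449) + (0.8980) = -2.9388
Denominator Σ(z_t−z̄)² = 15.7143
r_2 = -2.9388 / 15.7143 = -0.187

-0.187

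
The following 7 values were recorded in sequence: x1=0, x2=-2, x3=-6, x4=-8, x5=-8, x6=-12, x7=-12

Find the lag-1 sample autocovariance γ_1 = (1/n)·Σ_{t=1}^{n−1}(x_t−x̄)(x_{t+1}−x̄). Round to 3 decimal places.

10.017

Mean x̄ = (0 − 2 − 6 − 8 − 8 − 12 − 12)/7 = -6.8571
Σ_{t=1}^{6}(x_t−x̄)(x_{t+1}−x̄) = 70.1224
γ_1 = 70.1224 / 7 = 10.017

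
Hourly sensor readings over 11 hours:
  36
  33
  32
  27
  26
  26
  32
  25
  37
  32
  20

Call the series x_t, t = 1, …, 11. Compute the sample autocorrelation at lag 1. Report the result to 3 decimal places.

Mean x̄ = (36 + 33 + 32 + 27 + 26 + 26 + 32 + 25 + 37 + 32 + 20)/11 = 29.6364
Numerator Σ_{t=1}^{10}(x_t−x̄)(x_{t+1}−x̄) = -13.1322
Denominator Σ(x_t−x̄)² = 270.5455
r_1 = -13.1322 / 270.5455 = -0.049

-0.049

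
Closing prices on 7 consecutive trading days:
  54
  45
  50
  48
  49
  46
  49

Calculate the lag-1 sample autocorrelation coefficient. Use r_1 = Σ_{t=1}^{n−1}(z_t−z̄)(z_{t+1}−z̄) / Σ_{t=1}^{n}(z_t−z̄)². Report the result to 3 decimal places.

-0.527

Mean z̄ = (54 + 45 + 50 + 48 + 49 + 46 + 49)/7 = 48.7143
Deviations from mean: 5.2857, -3.7143, 1.2857, -0.7143, 0.2857, -2.7143, 0.2857
Numerator Σ_{t=1}^{6}(z_t−z̄)(z_{t+1}−z̄) = -27.0816
Denominator Σ(z_t−z̄)² = 51.4286
r_1 = -27.0816 / 51.4286 = -0.527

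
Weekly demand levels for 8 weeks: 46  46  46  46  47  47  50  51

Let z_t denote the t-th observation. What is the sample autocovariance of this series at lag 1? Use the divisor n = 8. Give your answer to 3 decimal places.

Mean z̄ = (46 + 46 + 46 + 46 + 47 + 47 + 50 + 51)/8 = 47.3750
Σ_{t=1}^{7}(z_t−z̄)(z_{t+1}−z̄) = 14.8594
γ_1 = 14.8594 / 8 = 1.857

1.857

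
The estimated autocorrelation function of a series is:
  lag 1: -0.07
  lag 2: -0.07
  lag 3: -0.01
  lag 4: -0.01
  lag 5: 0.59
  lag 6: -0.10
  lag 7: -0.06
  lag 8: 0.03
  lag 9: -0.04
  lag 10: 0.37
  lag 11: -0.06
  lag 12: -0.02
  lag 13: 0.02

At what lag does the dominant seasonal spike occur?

The largest autocorrelation is r_5 = 0.59, with a weaker echo at lag 10 (0.37); the remaining lags stay at or below 0.03.
The dominant spike at lag 5 indicates a seasonal period of 5.

5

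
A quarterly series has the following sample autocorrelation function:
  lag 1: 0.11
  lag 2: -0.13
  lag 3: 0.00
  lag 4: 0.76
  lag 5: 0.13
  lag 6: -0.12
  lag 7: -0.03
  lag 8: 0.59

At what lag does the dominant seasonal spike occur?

4

The largest autocorrelation is r_4 = 0.76, with a weaker echo at lag 8 (0.59); the remaining lags stay at or below 0.13.
The dominant spike at lag 4 indicates a seasonal period of 4.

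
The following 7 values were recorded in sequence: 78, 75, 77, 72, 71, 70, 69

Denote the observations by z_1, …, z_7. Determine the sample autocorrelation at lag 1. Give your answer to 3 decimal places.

0.454

Mean z̄ = (78 + 75 + 77 + 72 + 71 + 70 + 69)/7 = 73.1429
Σ(z_t−z̄)(z_{t+1}−z̄) = (9.0204) + (7.1633) + (-4.4082) + (2.4490) + (6.7347) + (13.0204) = 33.9796
Denominator Σ(z_t−z̄)² = 74.8571
r_1 = 33.9796 / 74.8571 = 0.454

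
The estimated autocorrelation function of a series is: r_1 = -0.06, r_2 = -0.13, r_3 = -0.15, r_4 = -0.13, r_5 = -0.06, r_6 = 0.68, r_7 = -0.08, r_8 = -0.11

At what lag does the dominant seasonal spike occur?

6

The largest autocorrelation is r_6 = 0.68; the remaining lags stay at or below -0.06.
The dominant spike at lag 6 indicates a seasonal period of 6.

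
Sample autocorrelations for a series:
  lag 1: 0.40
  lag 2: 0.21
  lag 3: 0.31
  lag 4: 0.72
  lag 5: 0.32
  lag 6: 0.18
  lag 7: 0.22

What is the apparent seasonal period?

The largest autocorrelation is r_4 = 0.72; the remaining lags stay at or below 0.40. The elevated value at lag 1 (0.40), dropping to 0.21 at lag 2, reflects decaying short-term dependence rather than seasonality.
The dominant spike at lag 4 indicates a seasonal period of 4.

4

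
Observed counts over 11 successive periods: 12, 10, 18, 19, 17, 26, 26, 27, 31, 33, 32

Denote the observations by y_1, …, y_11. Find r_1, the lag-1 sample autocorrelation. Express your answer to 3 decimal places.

0.708

Mean ȳ = (12 + 10 + 18 + 19 + 17 + 26 + 26 + 27 + 31 + 33 + 32)/11 = 22.8182
Numerator Σ_{t=1}^{10}(y_t−ȳ)(y_{t+1}−ȳ) = 456.9669
Denominator Σ(y_t−ȳ)² = 645.6364
r_1 = 456.9669 / 645.6364 = 0.708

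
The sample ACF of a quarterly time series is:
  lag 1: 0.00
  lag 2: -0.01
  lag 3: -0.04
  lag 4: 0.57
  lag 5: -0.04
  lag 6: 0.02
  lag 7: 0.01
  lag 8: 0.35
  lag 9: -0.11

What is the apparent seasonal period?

The largest autocorrelation is r_4 = 0.57, with a weaker echo at lag 8 (0.35); the remaining lags stay at or below 0.02.
The dominant spike at lag 4 indicates a seasonal period of 4.

4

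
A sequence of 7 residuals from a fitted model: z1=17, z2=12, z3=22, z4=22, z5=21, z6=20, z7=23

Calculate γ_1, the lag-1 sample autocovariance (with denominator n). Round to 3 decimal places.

1.790

Mean z̄ = (17 + 12 + 22 + 22 + 21 + 20 + 23)/7 = 19.5714
Σ_{t=1}^{6}(z_t−z̄)(z_{t+1}−z̄) = 12.5306
γ_1 = 12.5306 / 7 = 1.790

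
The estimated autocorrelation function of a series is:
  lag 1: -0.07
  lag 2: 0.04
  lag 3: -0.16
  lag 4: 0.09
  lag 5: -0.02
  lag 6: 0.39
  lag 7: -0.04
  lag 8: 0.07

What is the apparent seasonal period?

6

The largest autocorrelation is r_6 = 0.39; the remaining lags stay at or below 0.09.
The dominant spike at lag 6 indicates a seasonal period of 6.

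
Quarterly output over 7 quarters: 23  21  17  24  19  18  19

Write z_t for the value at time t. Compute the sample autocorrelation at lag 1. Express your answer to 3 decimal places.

Mean z̄ = (23 + 21 + 17 + 24 + 19 + 18 + 19)/7 = 20.1429
Σ(z_t−z̄)(z_{t+1}−z̄) = (2.4490) + (-2.6939) + (-12.1224) + (-4.4082) + (2.4490) + (2.4490) = -11.8776
Denominator Σ(z_t−z̄)² = 40.8571
r_1 = -11.8776 / 40.8571 = -0.291

-0.291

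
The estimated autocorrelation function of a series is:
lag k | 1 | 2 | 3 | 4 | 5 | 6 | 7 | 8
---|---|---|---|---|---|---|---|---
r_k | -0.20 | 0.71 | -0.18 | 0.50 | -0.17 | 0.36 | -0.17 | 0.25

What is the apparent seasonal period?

2

The largest autocorrelation is r_2 = 0.71, with weaker echoes at lags 4 (0.50), 6 (0.36) and 8 (0.25); the remaining lags stay at or below -0.17.
The dominant spike at lag 2 indicates a seasonal period of 2.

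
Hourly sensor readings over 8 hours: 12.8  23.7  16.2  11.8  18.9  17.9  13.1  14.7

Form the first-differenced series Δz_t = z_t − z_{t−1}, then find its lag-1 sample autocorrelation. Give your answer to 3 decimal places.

First differences Δz: 10.9, -7.5, -4.4, 7.1, -1.0, -4.8, 1.6
Mean of differences = 0.2714
Numerator Σ(Δz_t−Δz̄)(Δz_{t+1}−Δz̄) = -87.1665
Denominator Σ(Δz_t−Δz̄)² = 270.9143
r_1(Δz) = -87.1665 / 270.9143 = -0.322

-0.322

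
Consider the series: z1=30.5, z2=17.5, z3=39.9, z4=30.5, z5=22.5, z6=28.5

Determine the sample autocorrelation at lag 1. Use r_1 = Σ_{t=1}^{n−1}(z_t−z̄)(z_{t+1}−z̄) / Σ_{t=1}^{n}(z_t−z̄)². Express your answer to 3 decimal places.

Mean z̄ = (30.5 + 17.5 + 39.9 + 30.5 + 22.5 + 28.5)/6 = 28.2333
Numerator Σ_{t=1}^{5}(z_t−z̄)(z_{t+1}−z̄) = -137.6311
Denominator Σ(z_t−z̄)² = 294.5333
r_1 = -137.6311 / 294.5333 = -0.467

-0.467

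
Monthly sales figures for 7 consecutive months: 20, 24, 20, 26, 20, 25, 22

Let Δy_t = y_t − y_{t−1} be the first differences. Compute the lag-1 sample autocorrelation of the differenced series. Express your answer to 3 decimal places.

First differences Δy: 4, -4, 6, -6, 5, -3
Mean of differences = 0.3333
Numerator Σ(Δy_t−Δȳ)(Δy_{t+1}−Δȳ) = -121.4444
Denominator Σ(Δy_t−Δȳ)² = 137.3333
r_1(Δy) = -121.4444 / 137.3333 = -0.884

-0.884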